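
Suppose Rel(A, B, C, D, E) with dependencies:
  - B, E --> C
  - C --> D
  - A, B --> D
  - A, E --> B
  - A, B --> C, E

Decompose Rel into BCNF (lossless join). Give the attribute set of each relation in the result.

Candidate keys of the original relation: {A, B}, {A, E}.
In {A, B, C, D, E}, {B, E} is not a superkey ({B, E}⁺ restricted to this set is {B, C, D, E}), so split on B, E --> C, D into {B, C, D, E} and {A, B, E}.
In {B, C, D, E}, {C} is not a superkey ({C}⁺ restricted to this set is {C, D}), so split on C --> D into {C, D} and {B, C, E}.
{C, D} has no BCNF violation.
{B, C, E} has no BCNF violation.
{A, B, E} has no BCNF violation.

{A, B, E}; {B, C, E}; {C, D}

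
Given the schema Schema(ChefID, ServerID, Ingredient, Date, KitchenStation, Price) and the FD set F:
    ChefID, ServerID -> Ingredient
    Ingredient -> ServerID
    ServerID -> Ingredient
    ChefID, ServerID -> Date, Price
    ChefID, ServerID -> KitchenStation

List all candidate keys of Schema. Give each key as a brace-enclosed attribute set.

{ChefID, Ingredient}, {ChefID, ServerID}

No FD produces {ChefID}, so it must be in every candidate key.
{ChefID, Ingredient}⁺ = {ChefID, Date, Ingredient, KitchenStation, Price, ServerID}, which is every attribute, so {ChefID, Ingredient} is a candidate key.
{ChefID, ServerID}⁺ = {ChefID, Date, Ingredient, KitchenStation, Price, ServerID}, which is every attribute, so {ChefID, ServerID} is a candidate key.
Any other superkey properly contains one of these, so there are no further candidate keys.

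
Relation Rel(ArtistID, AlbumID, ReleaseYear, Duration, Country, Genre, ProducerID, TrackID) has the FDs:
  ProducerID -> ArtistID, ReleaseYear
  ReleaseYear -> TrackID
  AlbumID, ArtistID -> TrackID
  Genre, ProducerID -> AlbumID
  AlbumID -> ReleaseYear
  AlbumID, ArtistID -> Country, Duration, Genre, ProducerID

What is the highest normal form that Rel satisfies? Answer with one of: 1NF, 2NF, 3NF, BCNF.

Candidate keys: {AlbumID, ArtistID}, {AlbumID, ProducerID}, {Genre, ProducerID}. Prime attributes: {AlbumID, ArtistID, Genre, ProducerID}.
For ProducerID -> ArtistID, ReleaseYear we have {ProducerID}⁺ = {ArtistID, ProducerID, ReleaseYear, TrackID}; {ProducerID} is not a superkey, so BCNF fails.
ProducerID -> ArtistID, ReleaseYear determines the non-prime attribute {ReleaseYear} from a non-superkey — 3NF is violated.
The proper key subset {AlbumID} of {AlbumID, ArtistID} determines non-prime {ReleaseYear, TrackID}, so the relation is not even in 2NF.

1NF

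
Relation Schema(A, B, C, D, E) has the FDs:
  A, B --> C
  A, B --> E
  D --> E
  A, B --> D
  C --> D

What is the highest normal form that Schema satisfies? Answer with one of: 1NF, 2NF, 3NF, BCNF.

2NF

Candidate key: {A, B}. Prime attributes: {A, B}.
D --> E: {D}⁺ = {D, E}, which is not all of the attributes, so the left side is not a superkey — BCNF is violated.
D --> E determines the non-prime attribute {E} from a non-superkey — 3NF is violated.
No non-prime attribute depends on a proper subset of any candidate key, so 2NF holds.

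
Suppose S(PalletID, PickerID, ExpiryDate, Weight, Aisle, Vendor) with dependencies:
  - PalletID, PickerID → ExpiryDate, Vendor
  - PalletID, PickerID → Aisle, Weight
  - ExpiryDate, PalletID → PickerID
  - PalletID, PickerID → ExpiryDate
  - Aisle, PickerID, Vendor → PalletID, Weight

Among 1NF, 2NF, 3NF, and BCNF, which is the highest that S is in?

Candidate keys: {Aisle, PickerID, Vendor}, {ExpiryDate, PalletID}, {PalletID, PickerID}. Prime attributes: {Aisle, ExpiryDate, PalletID, PickerID, Vendor}.
The left-hand side of every FD is a superkey, so BCNF is satisfied.

BCNF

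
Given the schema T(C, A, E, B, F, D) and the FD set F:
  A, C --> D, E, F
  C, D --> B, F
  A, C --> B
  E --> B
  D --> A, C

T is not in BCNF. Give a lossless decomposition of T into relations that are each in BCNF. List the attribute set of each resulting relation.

Candidate keys of the original relation: {A, C}, {D}.
{A, B, C, D, E, F}: {E} determines {B, E} here but is not a superkey — split on E --> B, giving {B, E} and {A, C, D, E, F}.
{B, E} is in BCNF.
{A, C, D, E, F} is in BCNF.

{A, C, D, E, F}; {B, E}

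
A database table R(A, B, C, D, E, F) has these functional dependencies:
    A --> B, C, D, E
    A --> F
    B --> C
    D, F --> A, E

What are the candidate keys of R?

{A}⁺ = {A, B, C, D, E, F} — all of the relation — so {A} is a candidate key.
{D, F}⁺ = {A, B, C, D, E, F} — all of the relation — so {D, F} is a candidate key.
No proper subset of any of these is a key, and no other minimal superkey exists.

{A}, {D, F}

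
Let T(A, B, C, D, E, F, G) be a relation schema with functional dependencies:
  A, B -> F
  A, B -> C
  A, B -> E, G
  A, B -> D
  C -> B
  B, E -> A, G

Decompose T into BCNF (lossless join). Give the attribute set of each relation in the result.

Candidate keys of the original relation: {A, B}, {A, C}, {B, E}, {C, E}.
In {A, B, C, D, E, F, G}, {C} is not a superkey ({C}⁺ restricted to this set is {B, C}), so split on C -> B into {B, C} and {A, C, D, E, F, G}.
{B, C} has no BCNF violation.
{A, C, D, E, F, G} has no BCNF violation.

{A, C, D, E, F, G}; {B, C}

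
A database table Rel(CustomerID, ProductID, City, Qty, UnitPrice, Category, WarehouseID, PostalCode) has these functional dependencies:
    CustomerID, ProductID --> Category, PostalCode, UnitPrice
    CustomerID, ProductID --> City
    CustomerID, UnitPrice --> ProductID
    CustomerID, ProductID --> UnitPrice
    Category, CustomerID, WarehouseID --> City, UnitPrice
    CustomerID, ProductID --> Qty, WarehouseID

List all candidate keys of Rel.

{Category, CustomerID, WarehouseID}, {CustomerID, ProductID}, {CustomerID, UnitPrice}

Attributes never on any right-hand side: {CustomerID} — every candidate key must contain it.
{CustomerID, ProductID}⁺ = {Category, City, CustomerID, PostalCode, ProductID, Qty, UnitPrice, WarehouseID}, which is every attribute, so {CustomerID, ProductID} is a candidate key.
{CustomerID, UnitPrice}⁺ = {Category, City, CustomerID, PostalCode, ProductID, Qty, UnitPrice, WarehouseID}, which is every attribute, so {CustomerID, UnitPrice} is a candidate key.
{Category, CustomerID, WarehouseID}⁺ = {Category, City, CustomerID, PostalCode, ProductID, Qty, UnitPrice, WarehouseID}, which is every attribute, so {Category, CustomerID, WarehouseID} is a candidate key.
Any other superkey properly contains one of these, so there are no further candidate keys.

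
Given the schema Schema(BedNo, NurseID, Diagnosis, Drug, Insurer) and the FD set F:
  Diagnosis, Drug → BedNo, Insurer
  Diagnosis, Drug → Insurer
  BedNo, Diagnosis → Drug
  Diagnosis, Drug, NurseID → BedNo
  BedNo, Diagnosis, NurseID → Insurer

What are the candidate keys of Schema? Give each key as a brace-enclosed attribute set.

{Diagnosis, NurseID} never appear on the right of any FD, so every key must include all of them.
{BedNo, Diagnosis, NurseID}⁺ = {BedNo, Diagnosis, Drug, Insurer, NurseID} — all of the relation — so {BedNo, Diagnosis, NurseID} is a candidate key.
{Diagnosis, Drug, NurseID}⁺ = {BedNo, Diagnosis, Drug, Insurer, NurseID} — all of the relation — so {Diagnosis, Drug, NurseID} is a candidate key.
These are minimal and exhaustive — every other superkey contains one of them.

{BedNo, Diagnosis, NurseID}, {Diagnosis, Drug, NurseID}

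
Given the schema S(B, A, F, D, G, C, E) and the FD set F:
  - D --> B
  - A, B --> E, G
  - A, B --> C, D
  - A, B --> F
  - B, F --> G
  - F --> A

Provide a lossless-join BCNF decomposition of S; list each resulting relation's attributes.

Candidate keys of the original relation: {A, B}, {A, D}, {B, F}, {D, F}.
Within {A, B, C, D, E, F, G}: {D}⁺ ∩ {A, B, C, D, E, F, G} = {B, D}, not the whole set, so D --> B violates BCNF; decompose into {B, D} and {A, C, D, E, F, G}.
{B, D}: every determinant is a superkey — BCNF.
Within {A, C, D, E, F, G}: {F}⁺ ∩ {A, C, D, E, F, G} = {A, F}, not the whole set, so F --> A violates BCNF; decompose into {A, F} and {C, D, E, F, G}.
{A, F}: every determinant is a superkey — BCNF.
{C, D, E, F, G}: every determinant is a superkey — BCNF.

{A, F}; {B, D}; {C, D, E, F, G}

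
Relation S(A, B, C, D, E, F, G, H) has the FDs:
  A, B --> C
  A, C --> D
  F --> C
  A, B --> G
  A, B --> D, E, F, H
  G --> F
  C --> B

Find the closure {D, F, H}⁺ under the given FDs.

{B, C, D, F, H}

Start with {D, F, H}.
F --> C applies; add {C} → now {C, D, F, H}.
C --> B applies; add {B} → now {B, C, D, F, H}.
No further FD applies.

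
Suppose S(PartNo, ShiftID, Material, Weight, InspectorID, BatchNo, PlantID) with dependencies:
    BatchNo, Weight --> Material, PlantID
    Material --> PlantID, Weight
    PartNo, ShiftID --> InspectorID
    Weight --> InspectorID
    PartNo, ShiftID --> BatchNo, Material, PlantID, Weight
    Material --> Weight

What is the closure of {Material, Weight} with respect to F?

{InspectorID, Material, PlantID, Weight}

Start with {Material, Weight}.
Material --> PlantID, Weight applies; add {PlantID} → now {Material, PlantID, Weight}.
Weight --> InspectorID applies; add {InspectorID} → now {InspectorID, Material, PlantID, Weight}.
No further FD applies.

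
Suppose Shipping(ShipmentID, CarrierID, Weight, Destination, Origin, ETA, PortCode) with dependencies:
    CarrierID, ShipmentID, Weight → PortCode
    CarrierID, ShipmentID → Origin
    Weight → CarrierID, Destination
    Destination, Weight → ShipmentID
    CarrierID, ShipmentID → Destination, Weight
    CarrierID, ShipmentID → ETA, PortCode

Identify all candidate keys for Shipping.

{Weight}⁺ = {CarrierID, Destination, ETA, Origin, PortCode, ShipmentID, Weight}, which is every attribute, so {Weight} is a candidate key.
{CarrierID, ShipmentID}⁺ = {CarrierID, Destination, ETA, Origin, PortCode, ShipmentID, Weight}, which is every attribute, so {CarrierID, ShipmentID} is a candidate key.
These are minimal and exhaustive — every other superkey contains one of them.

{CarrierID, ShipmentID}, {Weight}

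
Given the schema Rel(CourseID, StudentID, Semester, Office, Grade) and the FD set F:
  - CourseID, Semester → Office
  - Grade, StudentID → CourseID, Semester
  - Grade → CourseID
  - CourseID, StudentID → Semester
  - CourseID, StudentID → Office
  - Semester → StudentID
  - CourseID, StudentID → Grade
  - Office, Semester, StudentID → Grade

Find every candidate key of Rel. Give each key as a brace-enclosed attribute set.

{CourseID, Semester} is a candidate key since {CourseID, Semester}⁺ = {CourseID, Grade, Office, Semester, StudentID} covers every attribute.
{CourseID, StudentID} is a candidate key since {CourseID, StudentID}⁺ = {CourseID, Grade, Office, Semester, StudentID} covers every attribute.
{Grade, Semester} is a candidate key since {Grade, Semester}⁺ = {CourseID, Grade, Office, Semester, StudentID} covers every attribute.
{Grade, StudentID} is a candidate key since {Grade, StudentID}⁺ = {CourseID, Grade, Office, Semester, StudentID} covers every attribute.
{Office, Semester} is a candidate key since {Office, Semester}⁺ = {CourseID, Grade, Office, Semester, StudentID} covers every attribute.
No proper subset of any of these is a key, and no other minimal superkey exists.

{CourseID, Semester}, {CourseID, StudentID}, {Grade, Semester}, {Grade, StudentID}, {Office, Semester}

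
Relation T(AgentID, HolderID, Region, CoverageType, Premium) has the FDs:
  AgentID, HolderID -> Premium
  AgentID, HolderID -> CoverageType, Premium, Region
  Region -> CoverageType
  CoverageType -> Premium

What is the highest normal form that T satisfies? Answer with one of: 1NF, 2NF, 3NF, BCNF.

Candidate key: {AgentID, HolderID}. Prime attributes: {AgentID, HolderID}.
Region -> CoverageType: {Region}⁺ = {CoverageType, Premium, Region}, which is not all of the attributes, so the left side is not a superkey — BCNF is violated.
Because {CoverageType} is non-prime and the left side of Region -> CoverageType is not a superkey, the relation is not in 3NF.
No non-prime attribute depends on a proper subset of any candidate key, so 2NF holds.

2NF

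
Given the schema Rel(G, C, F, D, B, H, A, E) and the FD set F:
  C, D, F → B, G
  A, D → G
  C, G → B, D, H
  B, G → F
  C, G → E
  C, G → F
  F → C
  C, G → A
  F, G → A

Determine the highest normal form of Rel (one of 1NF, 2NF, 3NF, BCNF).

Candidate keys: {A, B, D}, {A, C, D}, {B, G}, {C, G}, {D, F}, {F, G}. Prime attributes: {A, B, C, D, F, G}.
A, D → G breaks BCNF: {A, D}⁺ = {A, D, G}, so {A, D} is not a superkey.
But every attribute on its right side ({G}) is prime, and the same holds for every other non-superkey FD, so 3NF still holds.

3NF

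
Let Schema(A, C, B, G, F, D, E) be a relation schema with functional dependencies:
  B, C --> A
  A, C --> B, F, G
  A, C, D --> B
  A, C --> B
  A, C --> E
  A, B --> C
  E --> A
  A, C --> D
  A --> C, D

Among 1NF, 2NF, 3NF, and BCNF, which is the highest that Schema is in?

Candidate keys: {A}, {B, C}, {E}. Prime attributes: {A, B, C, E}.
The left-hand side of every FD is a superkey, so BCNF is satisfied.

BCNF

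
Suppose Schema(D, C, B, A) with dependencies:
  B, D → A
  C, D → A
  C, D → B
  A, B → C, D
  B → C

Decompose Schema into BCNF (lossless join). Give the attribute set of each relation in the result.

Candidate keys of the original relation: {A, B}, {B, D}, {C, D}.
{A, B, C, D}: {B} determines {B, C} here but is not a superkey — split on B → C, giving {B, C} and {A, B, D}.
{B, C} has no BCNF violation.
{A, B, D} has no BCNF violation.

{A, B, D}; {B, C}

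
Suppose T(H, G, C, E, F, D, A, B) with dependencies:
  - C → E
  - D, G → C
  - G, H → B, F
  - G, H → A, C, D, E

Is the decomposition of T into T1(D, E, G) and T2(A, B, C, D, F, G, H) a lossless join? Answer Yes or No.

Common attributes: {D, G}; their closure is {C, D, E, G}.
Since T1 ⊆ {C, D, E, G}, the intersection is a superkey of T1; the decomposition is lossless.

Yes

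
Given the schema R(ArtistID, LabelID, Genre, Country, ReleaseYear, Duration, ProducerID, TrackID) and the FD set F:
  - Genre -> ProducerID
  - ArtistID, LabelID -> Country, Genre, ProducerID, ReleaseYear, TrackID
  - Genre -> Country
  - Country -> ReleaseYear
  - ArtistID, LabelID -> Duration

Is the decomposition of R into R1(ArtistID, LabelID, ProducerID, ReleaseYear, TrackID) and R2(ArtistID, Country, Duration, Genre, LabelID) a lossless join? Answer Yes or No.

Yes

The shared attributes are {ArtistID, LabelID} and {ArtistID, LabelID}⁺ = {ArtistID, Country, Duration, Genre, LabelID, ProducerID, ReleaseYear, TrackID}.
This includes all of R1, so the common attributes are a superkey of R1 — the join is lossless.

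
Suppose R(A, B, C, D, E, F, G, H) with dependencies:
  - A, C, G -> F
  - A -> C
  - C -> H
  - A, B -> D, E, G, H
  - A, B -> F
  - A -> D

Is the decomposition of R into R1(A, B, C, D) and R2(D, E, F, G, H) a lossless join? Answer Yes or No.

No

The shared attributes are {D} and {D}⁺ = {D}.
The closure covers neither R1 nor R2 entirely; the join is not lossless.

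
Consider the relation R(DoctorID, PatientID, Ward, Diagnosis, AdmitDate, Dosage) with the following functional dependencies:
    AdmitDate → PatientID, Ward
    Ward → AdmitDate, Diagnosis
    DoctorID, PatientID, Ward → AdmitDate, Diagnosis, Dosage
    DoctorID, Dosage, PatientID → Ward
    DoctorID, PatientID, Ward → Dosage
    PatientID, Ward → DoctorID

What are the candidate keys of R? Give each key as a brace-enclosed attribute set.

{AdmitDate}, {DoctorID, Dosage, PatientID}, {Ward}

{AdmitDate}⁺ = {AdmitDate, Diagnosis, DoctorID, Dosage, PatientID, Ward}, which is every attribute, so {AdmitDate} is a candidate key.
{Ward}⁺ = {AdmitDate, Diagnosis, DoctorID, Dosage, PatientID, Ward}, which is every attribute, so {Ward} is a candidate key.
{DoctorID, Dosage, PatientID}⁺ = {AdmitDate, Diagnosis, DoctorID, Dosage, PatientID, Ward}, which is every attribute, so {DoctorID, Dosage, PatientID} is a candidate key.
Any other superkey properly contains one of these, so there are no further candidate keys.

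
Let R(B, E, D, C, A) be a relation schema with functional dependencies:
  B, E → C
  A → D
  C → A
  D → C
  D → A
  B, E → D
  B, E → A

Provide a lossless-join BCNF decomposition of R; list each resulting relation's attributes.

Candidate key of the original relation: {B, E}.
Within {A, B, C, D, E}: {A}⁺ ∩ {A, B, C, D, E} = {A, C, D}, not the whole set, so A → C, D violates BCNF; decompose into {A, C, D} and {A, B, E}.
{A, C, D}: every determinant is a superkey — BCNF.
{A, B, E}: every determinant is a superkey — BCNF.

{A, B, E}; {A, C, D}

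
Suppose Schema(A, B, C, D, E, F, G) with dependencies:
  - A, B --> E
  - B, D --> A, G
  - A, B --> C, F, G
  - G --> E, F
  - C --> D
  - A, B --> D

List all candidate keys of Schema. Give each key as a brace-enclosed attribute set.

No FD produces {B}, so it must be in every candidate key.
Closure of {A, B} is {A, B, C, D, E, F, G}, the whole schema; {A, B} is a candidate key.
Closure of {B, C} is {A, B, C, D, E, F, G}, the whole schema; {B, C} is a candidate key.
Closure of {B, D} is {A, B, C, D, E, F, G}, the whole schema; {B, D} is a candidate key.
No proper subset of any of these is a key, and no other minimal superkey exists.

{A, B}, {B, C}, {B, D}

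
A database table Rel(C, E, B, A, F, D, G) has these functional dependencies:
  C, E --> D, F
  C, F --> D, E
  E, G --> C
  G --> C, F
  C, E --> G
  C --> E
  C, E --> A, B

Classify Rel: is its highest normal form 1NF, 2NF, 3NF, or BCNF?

BCNF

Candidate keys: {C}, {G}. Prime attributes: {C, G}.
The left-hand side of every FD is a superkey, so BCNF is satisfied.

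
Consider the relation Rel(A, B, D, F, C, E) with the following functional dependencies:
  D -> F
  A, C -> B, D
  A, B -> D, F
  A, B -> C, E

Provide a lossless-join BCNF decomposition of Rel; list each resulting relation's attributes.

Candidate keys of the original relation: {A, B}, {A, C}.
Within {A, B, C, D, E, F}: {D}⁺ ∩ {A, B, C, D, E, F} = {D, F}, not the whole set, so D -> F violates BCNF; decompose into {D, F} and {A, B, C, D, E}.
{D, F}: every determinant is a superkey — BCNF.
{A, B, C, D, E}: every determinant is a superkey — BCNF.

{A, B, C, D, E}; {D, F}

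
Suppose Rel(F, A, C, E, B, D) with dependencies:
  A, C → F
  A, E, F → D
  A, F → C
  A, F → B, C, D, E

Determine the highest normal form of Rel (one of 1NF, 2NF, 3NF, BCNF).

Candidate keys: {A, C}, {A, F}. Prime attributes: {A, C, F}.
Each dependency's left side is a superkey — BCNF holds.

BCNF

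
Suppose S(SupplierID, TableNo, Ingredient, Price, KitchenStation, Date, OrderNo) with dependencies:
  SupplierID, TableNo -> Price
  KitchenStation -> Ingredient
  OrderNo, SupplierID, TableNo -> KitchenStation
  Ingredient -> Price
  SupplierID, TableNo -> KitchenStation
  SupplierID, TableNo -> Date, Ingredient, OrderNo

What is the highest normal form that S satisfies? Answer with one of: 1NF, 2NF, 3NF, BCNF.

2NF

Candidate key: {SupplierID, TableNo}. Prime attributes: {SupplierID, TableNo}.
KitchenStation -> Ingredient breaks BCNF: {KitchenStation}⁺ = {Ingredient, KitchenStation, Price}, so {KitchenStation} is not a superkey.
Because {Ingredient} is non-prime and the left side of KitchenStation -> Ingredient is not a superkey, the relation is not in 3NF.
Checking every proper subset of each key, none determines a non-prime attribute — 2NF is satisfied.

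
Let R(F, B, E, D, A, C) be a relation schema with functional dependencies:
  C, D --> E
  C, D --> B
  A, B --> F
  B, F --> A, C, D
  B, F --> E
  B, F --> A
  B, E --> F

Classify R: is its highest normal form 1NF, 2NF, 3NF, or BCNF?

Candidate keys: {A, B}, {B, E}, {B, F}, {C, D}. Prime attributes: {A, B, C, D, E, F}.
The left-hand side of every FD is a superkey, so BCNF is satisfied.

BCNF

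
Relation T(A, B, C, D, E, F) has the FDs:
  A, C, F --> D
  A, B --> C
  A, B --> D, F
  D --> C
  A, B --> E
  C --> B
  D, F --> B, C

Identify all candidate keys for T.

No FD produces {A}, so it must be in every candidate key.
Closure of {A, B} is {A, B, C, D, E, F}, the whole schema; {A, B} is a candidate key.
Closure of {A, C} is {A, B, C, D, E, F}, the whole schema; {A, C} is a candidate key.
Closure of {A, D} is {A, B, C, D, E, F}, the whole schema; {A, D} is a candidate key.
No proper subset of any of these is a key, and no other minimal superkey exists.

{A, B}, {A, C}, {A, D}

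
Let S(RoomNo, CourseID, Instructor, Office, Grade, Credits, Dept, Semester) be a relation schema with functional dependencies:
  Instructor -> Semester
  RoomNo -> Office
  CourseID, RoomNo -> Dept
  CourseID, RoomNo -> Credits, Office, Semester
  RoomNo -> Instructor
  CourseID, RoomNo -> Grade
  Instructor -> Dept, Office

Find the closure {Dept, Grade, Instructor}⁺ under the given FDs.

Start with {Dept, Grade, Instructor}.
Instructor -> Semester applies; add {Semester} → now {Dept, Grade, Instructor, Semester}.
Instructor -> Dept, Office applies; add {Office} → now {Dept, Grade, Instructor, Office, Semester}.
No further FD applies.

{Dept, Grade, Instructor, Office, Semester}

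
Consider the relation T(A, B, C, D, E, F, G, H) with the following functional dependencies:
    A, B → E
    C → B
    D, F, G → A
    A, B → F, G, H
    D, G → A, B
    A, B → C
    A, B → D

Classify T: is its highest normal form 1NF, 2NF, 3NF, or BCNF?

3NF

Candidate keys: {A, B}, {A, C}, {D, G}. Prime attributes: {A, B, C, D, G}.
C → B breaks BCNF: {C}⁺ = {B, C}, so {C} is not a superkey.
But every attribute on its right side ({B}) is prime, and the same holds for every other non-superkey FD, so 3NF still holds.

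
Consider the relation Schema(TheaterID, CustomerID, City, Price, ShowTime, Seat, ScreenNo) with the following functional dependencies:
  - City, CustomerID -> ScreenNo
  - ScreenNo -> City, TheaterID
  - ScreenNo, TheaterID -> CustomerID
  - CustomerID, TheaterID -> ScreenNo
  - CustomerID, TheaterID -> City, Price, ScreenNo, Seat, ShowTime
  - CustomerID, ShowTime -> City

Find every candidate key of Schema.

{City, CustomerID}, {CustomerID, ShowTime}, {CustomerID, TheaterID}, {ScreenNo}

Closure of {ScreenNo} is {City, CustomerID, Price, ScreenNo, Seat, ShowTime, TheaterID}, the whole schema; {ScreenNo} is a candidate key.
Closure of {City, CustomerID} is {City, CustomerID, Price, ScreenNo, Seat, ShowTime, TheaterID}, the whole schema; {City, CustomerID} is a candidate key.
Closure of {CustomerID, ShowTime} is {City, CustomerID, Price, ScreenNo, Seat, ShowTime, TheaterID}, the whole schema; {CustomerID, ShowTime} is a candidate key.
Closure of {CustomerID, TheaterID} is {City, CustomerID, Price, ScreenNo, Seat, ShowTime, TheaterID}, the whole schema; {CustomerID, TheaterID} is a candidate key.
These are minimal and exhaustive — every other superkey contains one of them.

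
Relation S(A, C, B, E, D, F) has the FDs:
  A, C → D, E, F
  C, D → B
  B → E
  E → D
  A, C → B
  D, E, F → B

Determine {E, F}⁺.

{B, D, E, F}

Start with {E, F}.
E → D applies; add {D} → now {D, E, F}.
D, E, F → B applies; add {B} → now {B, D, E, F}.
No further FD applies.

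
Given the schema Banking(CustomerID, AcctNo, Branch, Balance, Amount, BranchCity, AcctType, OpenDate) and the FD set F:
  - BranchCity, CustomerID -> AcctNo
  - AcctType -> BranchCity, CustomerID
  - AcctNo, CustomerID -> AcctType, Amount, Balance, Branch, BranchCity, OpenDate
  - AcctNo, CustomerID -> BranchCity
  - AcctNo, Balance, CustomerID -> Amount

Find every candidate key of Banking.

{AcctNo, CustomerID}, {AcctType}, {BranchCity, CustomerID}

{AcctType} is a candidate key since {AcctType}⁺ = {AcctNo, AcctType, Amount, Balance, Branch, BranchCity, CustomerID, OpenDate} covers every attribute.
{AcctNo, CustomerID} is a candidate key since {AcctNo, CustomerID}⁺ = {AcctNo, AcctType, Amount, Balance, Branch, BranchCity, CustomerID, OpenDate} covers every attribute.
{BranchCity, CustomerID} is a candidate key since {BranchCity, CustomerID}⁺ = {AcctNo, AcctType, Amount, Balance, Branch, BranchCity, CustomerID, OpenDate} covers every attribute.
No proper subset of any of these is a key, and no other minimal superkey exists.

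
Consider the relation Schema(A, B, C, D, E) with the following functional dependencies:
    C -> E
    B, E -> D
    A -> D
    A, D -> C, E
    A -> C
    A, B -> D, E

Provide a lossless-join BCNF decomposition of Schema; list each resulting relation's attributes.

Candidate key of the original relation: {A, B}.
In {A, B, C, D, E}, {C} is not a superkey ({C}⁺ restricted to this set is {C, E}), so split on C -> E into {C, E} and {A, B, C, D}.
{C, E} has no BCNF violation.
In {A, B, C, D}, {A} is not a superkey ({A}⁺ restricted to this set is {A, C, D}), so split on A -> C, D into {A, C, D} and {A, B}.
{A, C, D} has no BCNF violation.
{A, B} has no BCNF violation.

{A, B}; {A, C, D}; {C, E}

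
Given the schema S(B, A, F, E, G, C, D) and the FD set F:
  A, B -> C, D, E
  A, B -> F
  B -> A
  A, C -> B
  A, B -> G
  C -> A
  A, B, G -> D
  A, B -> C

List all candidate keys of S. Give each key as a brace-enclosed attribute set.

{B}⁺ = {A, B, C, D, E, F, G}, which is every attribute, so {B} is a candidate key.
{C}⁺ = {A, B, C, D, E, F, G}, which is every attribute, so {C} is a candidate key.
No proper subset of any of these is a key, and no other minimal superkey exists.

{B}, {C}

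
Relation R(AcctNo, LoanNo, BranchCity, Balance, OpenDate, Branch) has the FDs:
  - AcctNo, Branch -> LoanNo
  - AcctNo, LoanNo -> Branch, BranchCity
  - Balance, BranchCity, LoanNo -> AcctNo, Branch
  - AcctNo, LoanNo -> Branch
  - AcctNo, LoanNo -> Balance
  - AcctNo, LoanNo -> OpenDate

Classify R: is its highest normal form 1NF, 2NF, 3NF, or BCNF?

Candidate keys: {AcctNo, Branch}, {AcctNo, LoanNo}, {Balance, BranchCity, LoanNo}. Prime attributes: {AcctNo, Balance, Branch, BranchCity, LoanNo}.
Each dependency's left side is a superkey — BCNF holds.

BCNF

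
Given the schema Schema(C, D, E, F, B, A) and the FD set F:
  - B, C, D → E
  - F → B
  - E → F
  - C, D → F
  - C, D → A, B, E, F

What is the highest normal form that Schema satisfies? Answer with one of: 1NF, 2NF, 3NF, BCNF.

Candidate key: {C, D}. Prime attributes: {C, D}.
For F → B we have {F}⁺ = {B, F}; {F} is not a superkey, so BCNF fails.
F → B determines the non-prime attribute {B} from a non-superkey — 3NF is violated.
No proper subset of a key has a non-prime attribute in its closure, so there is no partial dependency; 2NF holds.

2NF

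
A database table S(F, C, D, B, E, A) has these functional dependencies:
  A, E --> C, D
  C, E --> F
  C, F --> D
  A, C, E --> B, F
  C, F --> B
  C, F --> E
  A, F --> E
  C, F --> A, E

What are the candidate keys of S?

{A, E}, {A, F}, {C, E}, {C, F}

{A, E}⁺ = {A, B, C, D, E, F}, which is every attribute, so {A, E} is a candidate key.
{A, F}⁺ = {A, B, C, D, E, F}, which is every attribute, so {A, F} is a candidate key.
{C, E}⁺ = {A, B, C, D, E, F}, which is every attribute, so {C, E} is a candidate key.
{C, F}⁺ = {A, B, C, D, E, F}, which is every attribute, so {C, F} is a candidate key.
Any other superkey properly contains one of these, so there are no further candidate keys.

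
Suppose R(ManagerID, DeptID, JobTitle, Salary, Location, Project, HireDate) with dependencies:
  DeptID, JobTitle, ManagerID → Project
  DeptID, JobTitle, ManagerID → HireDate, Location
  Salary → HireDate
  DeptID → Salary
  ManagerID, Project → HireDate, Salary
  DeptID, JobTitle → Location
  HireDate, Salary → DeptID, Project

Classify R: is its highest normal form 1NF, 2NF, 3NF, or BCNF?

Candidate keys: {DeptID, JobTitle, ManagerID}, {JobTitle, ManagerID, Project}, {JobTitle, ManagerID, Salary}. Prime attributes: {DeptID, JobTitle, ManagerID, Project, Salary}.
Salary → HireDate breaks BCNF: {Salary}⁺ = {DeptID, HireDate, Project, Salary}, so {Salary} is not a superkey.
Salary → HireDate has non-prime {HireDate} on the right and a non-superkey on the left, so 3NF fails.
Since {DeptID} ⊂ {DeptID, JobTitle, ManagerID} and {DeptID}⁺ ⊇ {HireDate} with {HireDate} non-prime, there is a partial dependency; 2NF fails.

1NF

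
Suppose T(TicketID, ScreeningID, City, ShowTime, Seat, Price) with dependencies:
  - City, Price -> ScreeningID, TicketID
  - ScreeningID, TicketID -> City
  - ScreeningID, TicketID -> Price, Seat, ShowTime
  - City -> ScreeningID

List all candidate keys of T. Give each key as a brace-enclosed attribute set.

{City, Price} is a candidate key since {City, Price}⁺ = {City, Price, ScreeningID, Seat, ShowTime, TicketID} covers every attribute.
{City, TicketID} is a candidate key since {City, TicketID}⁺ = {City, Price, ScreeningID, Seat, ShowTime, TicketID} covers every attribute.
{ScreeningID, TicketID} is a candidate key since {ScreeningID, TicketID}⁺ = {City, Price, ScreeningID, Seat, ShowTime, TicketID} covers every attribute.
These are minimal and exhaustive — every other superkey contains one of them.

{City, Price}, {City, TicketID}, {ScreeningID, TicketID}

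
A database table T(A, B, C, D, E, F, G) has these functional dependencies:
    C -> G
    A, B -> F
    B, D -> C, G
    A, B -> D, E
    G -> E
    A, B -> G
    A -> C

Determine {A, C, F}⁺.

Start with {A, C, F}.
C -> G applies; add {G} → now {A, C, F, G}.
G -> E applies; add {E} → now {A, C, E, F, G}.
No further FD applies.

{A, C, E, F, G}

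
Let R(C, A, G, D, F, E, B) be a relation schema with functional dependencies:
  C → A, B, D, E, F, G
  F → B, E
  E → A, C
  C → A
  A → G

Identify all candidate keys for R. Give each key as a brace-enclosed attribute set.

{C}⁺ = {A, B, C, D, E, F, G}, which is every attribute, so {C} is a candidate key.
{E}⁺ = {A, B, C, D, E, F, G}, which is every attribute, so {E} is a candidate key.
{F}⁺ = {A, B, C, D, E, F, G}, which is every attribute, so {F} is a candidate key.
These are minimal and exhaustive — every other superkey contains one of them.

{C}, {E}, {F}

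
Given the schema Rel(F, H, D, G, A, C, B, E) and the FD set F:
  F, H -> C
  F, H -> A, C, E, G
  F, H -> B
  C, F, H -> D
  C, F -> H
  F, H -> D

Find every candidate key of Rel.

No FD produces {F}, so it must be in every candidate key.
{C, F}⁺ = {A, B, C, D, E, F, G, H}, which is every attribute, so {C, F} is a candidate key.
{F, H}⁺ = {A, B, C, D, E, F, G, H}, which is every attribute, so {F, H} is a candidate key.
These are minimal and exhaustive — every other superkey contains one of them.

{C, F}, {F, H}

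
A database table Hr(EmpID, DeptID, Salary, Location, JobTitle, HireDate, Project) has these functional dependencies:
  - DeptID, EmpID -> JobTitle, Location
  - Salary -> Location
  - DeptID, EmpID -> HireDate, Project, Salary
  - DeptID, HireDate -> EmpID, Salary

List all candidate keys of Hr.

{DeptID, EmpID}, {DeptID, HireDate}

No FD produces {DeptID}, so it must be in every candidate key.
{DeptID, EmpID}⁺ = {DeptID, EmpID, HireDate, JobTitle, Location, Project, Salary} — all of the relation — so {DeptID, EmpID} is a candidate key.
{DeptID, HireDate}⁺ = {DeptID, EmpID, HireDate, JobTitle, Location, Project, Salary} — all of the relation — so {DeptID, HireDate} is a candidate key.
These are minimal and exhaustive — every other superkey contains one of them.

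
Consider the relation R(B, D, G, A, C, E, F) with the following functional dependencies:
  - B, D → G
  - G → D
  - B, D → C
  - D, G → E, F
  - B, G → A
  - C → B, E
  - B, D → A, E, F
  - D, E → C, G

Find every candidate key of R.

{B, D}, {C, D}, {D, E}, {G}

{G} is a candidate key since {G}⁺ = {A, B, C, D, E, F, G} covers every attribute.
{B, D} is a candidate key since {B, D}⁺ = {A, B, C, D, E, F, G} covers every attribute.
{C, D} is a candidate key since {C, D}⁺ = {A, B, C, D, E, F, G} covers every attribute.
{D, E} is a candidate key since {D, E}⁺ = {A, B, C, D, E, F, G} covers every attribute.
These are minimal and exhaustive — every other superkey contains one of them.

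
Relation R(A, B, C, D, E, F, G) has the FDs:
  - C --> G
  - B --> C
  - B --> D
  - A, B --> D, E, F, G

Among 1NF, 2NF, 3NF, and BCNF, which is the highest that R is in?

1NF

Candidate key: {A, B}. Prime attributes: {A, B}.
C --> G: {C}⁺ = {C, G}, which is not all of the attributes, so the left side is not a superkey — BCNF is violated.
C --> G determines the non-prime attribute {G} from a non-superkey — 3NF is violated.
Since {B} ⊂ {A, B} and {B}⁺ ⊇ {C, D, G} with {C, D, G} non-prime, there is a partial dependency; 2NF fails.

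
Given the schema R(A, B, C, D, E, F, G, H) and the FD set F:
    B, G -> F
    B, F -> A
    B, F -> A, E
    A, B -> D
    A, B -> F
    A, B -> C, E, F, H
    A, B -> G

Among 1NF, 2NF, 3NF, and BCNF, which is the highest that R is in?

Candidate keys: {A, B}, {B, F}, {B, G}. Prime attributes: {A, B, F, G}.
The left-hand side of every FD is a superkey, so BCNF is satisfied.

BCNF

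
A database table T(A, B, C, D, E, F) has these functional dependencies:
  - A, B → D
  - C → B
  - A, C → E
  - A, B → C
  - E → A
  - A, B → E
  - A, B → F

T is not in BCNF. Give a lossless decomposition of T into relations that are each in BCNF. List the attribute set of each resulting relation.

{A, E}; {B, C}; {C, D, E, F}

Candidate keys of the original relation: {A, B}, {A, C}, {B, E}, {C, E}.
Within {A, B, C, D, E, F}: {C}⁺ ∩ {A, B, C, D, E, F} = {B, C}, not the whole set, so C → B violates BCNF; decompose into {B, C} and {A, C, D, E, F}.
{B, C} has no BCNF violation.
Within {A, C, D, E, F}: {E}⁺ ∩ {A, C, D, E, F} = {A, E}, not the whole set, so E → A violates BCNF; decompose into {A, E} and {C, D, E, F}.
{A, E} has no BCNF violation.
{C, D, E, F} has no BCNF violation.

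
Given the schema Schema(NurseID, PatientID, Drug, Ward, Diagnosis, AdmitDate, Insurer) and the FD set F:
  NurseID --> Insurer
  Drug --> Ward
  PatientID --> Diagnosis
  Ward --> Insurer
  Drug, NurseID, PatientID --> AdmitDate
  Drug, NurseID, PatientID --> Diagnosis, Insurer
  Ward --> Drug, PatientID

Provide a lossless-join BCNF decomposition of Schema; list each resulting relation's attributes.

Candidate keys of the original relation: {Drug, NurseID}, {NurseID, Ward}.
{AdmitDate, Diagnosis, Drug, Insurer, NurseID, PatientID, Ward}: {NurseID} determines {Insurer, NurseID} here but is not a superkey — split on NurseID --> Insurer, giving {Insurer, NurseID} and {AdmitDate, Diagnosis, Drug, NurseID, PatientID, Ward}.
{Insurer, NurseID}: every determinant is a superkey — BCNF.
{AdmitDate, Diagnosis, Drug, NurseID, PatientID, Ward}: {Drug} determines {Diagnosis, Drug, PatientID, Ward} here but is not a superkey — split on Drug --> Diagnosis, PatientID, Ward, giving {Diagnosis, Drug, PatientID, Ward} and {AdmitDate, Drug, NurseID}.
{Diagnosis, Drug, PatientID, Ward}: {PatientID} determines {Diagnosis, PatientID} here but is not a superkey — split on PatientID --> Diagnosis, giving {Diagnosis, PatientID} and {Drug, PatientID, Ward}.
{Diagnosis, PatientID}: every determinant is a superkey — BCNF.
{Drug, PatientID, Ward}: every determinant is a superkey — BCNF.
{AdmitDate, Drug, NurseID}: every determinant is a superkey — BCNF.

{AdmitDate, Drug, NurseID}; {Diagnosis, PatientID}; {Drug, PatientID, Ward}; {Insurer, NurseID}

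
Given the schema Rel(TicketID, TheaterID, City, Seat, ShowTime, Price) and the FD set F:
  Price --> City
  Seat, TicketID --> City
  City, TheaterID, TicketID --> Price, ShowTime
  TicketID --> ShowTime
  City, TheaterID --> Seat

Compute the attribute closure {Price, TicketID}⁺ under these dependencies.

Start with {Price, TicketID}.
Price --> City applies; add {City} → now {City, Price, TicketID}.
TicketID --> ShowTime applies; add {ShowTime} → now {City, Price, ShowTime, TicketID}.
No further FD applies.

{City, Price, ShowTime, TicketID}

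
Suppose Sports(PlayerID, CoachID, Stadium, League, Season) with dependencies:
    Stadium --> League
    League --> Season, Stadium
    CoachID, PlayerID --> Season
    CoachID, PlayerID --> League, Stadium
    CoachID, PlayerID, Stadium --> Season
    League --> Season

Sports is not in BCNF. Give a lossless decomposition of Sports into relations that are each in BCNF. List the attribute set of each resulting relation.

Candidate key of the original relation: {CoachID, PlayerID}.
Within {CoachID, League, PlayerID, Season, Stadium}: {Stadium}⁺ ∩ {CoachID, League, PlayerID, Season, Stadium} = {League, Season, Stadium}, not the whole set, so Stadium --> League, Season violates BCNF; decompose into {League, Season, Stadium} and {CoachID, PlayerID, Stadium}.
{League, Season, Stadium} has no BCNF violation.
{CoachID, PlayerID, Stadium} has no BCNF violation.

{CoachID, PlayerID, Stadium}; {League, Season, Stadium}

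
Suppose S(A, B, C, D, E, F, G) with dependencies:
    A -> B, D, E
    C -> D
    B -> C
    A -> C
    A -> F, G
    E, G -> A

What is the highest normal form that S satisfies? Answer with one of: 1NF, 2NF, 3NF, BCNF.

2NF

Candidate keys: {A}, {E, G}. Prime attributes: {A, E, G}.
C -> D: {C}⁺ = {C, D}, which is not all of the attributes, so the left side is not a superkey — BCNF is violated.
C -> D has non-prime {D} on the right and a non-superkey on the left, so 3NF fails.
No non-prime attribute depends on a proper subset of any candidate key, so 2NF holds.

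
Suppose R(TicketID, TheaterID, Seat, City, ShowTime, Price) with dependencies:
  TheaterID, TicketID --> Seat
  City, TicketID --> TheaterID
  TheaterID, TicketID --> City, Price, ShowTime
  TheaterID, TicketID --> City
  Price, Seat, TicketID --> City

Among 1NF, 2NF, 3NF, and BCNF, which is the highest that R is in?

Candidate keys: {City, TicketID}, {Price, Seat, TicketID}, {TheaterID, TicketID}. Prime attributes: {City, Price, Seat, TheaterID, TicketID}.
Every FD has a superkey on the left, so the relation is in BCNF.

BCNF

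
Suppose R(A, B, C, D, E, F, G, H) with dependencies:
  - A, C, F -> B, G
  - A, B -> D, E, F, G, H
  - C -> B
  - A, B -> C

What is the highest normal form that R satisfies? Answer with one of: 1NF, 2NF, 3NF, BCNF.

3NF

Candidate keys: {A, B}, {A, C}. Prime attributes: {A, B, C}.
C -> B breaks BCNF: {C}⁺ = {B, C}, so {C} is not a superkey.
But every attribute on its right side ({B}) is prime, and the same holds for every other non-superkey FD, so 3NF still holds.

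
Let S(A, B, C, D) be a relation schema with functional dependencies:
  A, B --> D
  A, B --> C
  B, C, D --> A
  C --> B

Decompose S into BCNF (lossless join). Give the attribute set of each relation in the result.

{A, C, D}; {B, C}

Candidate keys of the original relation: {A, B}, {A, C}, {C, D}.
In {A, B, C, D}, {C} is not a superkey ({C}⁺ restricted to this set is {B, C}), so split on C --> B into {B, C} and {A, C, D}.
{B, C}: every determinant is a superkey — BCNF.
{A, C, D}: every determinant is a superkey — BCNF.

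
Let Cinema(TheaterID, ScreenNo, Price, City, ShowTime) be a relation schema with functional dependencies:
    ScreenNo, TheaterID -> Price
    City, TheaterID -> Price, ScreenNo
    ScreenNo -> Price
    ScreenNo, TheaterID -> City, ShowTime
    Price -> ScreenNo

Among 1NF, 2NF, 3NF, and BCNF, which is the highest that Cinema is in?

Candidate keys: {City, TheaterID}, {Price, TheaterID}, {ScreenNo, TheaterID}. Prime attributes: {City, Price, ScreenNo, TheaterID}.
ScreenNo -> Price breaks BCNF: {ScreenNo}⁺ = {Price, ScreenNo}, so {ScreenNo} is not a superkey.
But every attribute on its right side ({Price}) is prime, and the same holds for every other non-superkey FD, so 3NF still holds.

3NF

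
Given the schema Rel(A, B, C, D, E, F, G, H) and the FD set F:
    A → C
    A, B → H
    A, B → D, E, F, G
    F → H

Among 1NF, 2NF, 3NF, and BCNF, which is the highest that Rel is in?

1NF

Candidate key: {A, B}. Prime attributes: {A, B}.
A → C: {A}⁺ = {A, C}, which is not all of the attributes, so the left side is not a superkey — BCNF is violated.
Because {C} is non-prime and the left side of A → C is not a superkey, the relation is not in 3NF.
Since {A} ⊂ {A, B} and {A}⁺ ⊇ {C} with {C} non-prime, there is a partial dependency; 2NF fails.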